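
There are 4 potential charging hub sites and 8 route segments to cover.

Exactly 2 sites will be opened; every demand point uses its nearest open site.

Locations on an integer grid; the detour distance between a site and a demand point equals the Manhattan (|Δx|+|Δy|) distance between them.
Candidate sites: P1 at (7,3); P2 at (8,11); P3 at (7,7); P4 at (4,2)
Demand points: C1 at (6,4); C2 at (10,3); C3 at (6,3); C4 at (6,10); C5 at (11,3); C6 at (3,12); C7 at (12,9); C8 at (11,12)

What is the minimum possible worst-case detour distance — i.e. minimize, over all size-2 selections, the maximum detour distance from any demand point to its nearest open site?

Open {P1, P2}.
  Farthest demand point is C6 at detour distance 6 (to P2); all others are ≤ 6.
With {P2, P3} the worst case is 8.
With {P2, P4} the worst case is 8.
No size-2 selection achieves below 6.

6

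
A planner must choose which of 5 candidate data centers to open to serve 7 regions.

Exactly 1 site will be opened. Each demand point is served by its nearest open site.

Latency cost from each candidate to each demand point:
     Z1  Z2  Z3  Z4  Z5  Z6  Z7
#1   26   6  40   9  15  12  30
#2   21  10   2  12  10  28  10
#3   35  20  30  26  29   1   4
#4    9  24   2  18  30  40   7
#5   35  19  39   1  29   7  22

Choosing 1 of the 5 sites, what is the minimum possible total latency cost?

Open {#2}.
  Z1→#2 21, Z2→#2 10, Z3→#2 2, Z4→#2 12, Z5→#2 10, Z6→#2 28, Z7→#2 10  ⇒ total 93.
Compare {#4}: total 130.
Compare {#1}: total 138.
No size-1 selection does better; minimum is 93.

93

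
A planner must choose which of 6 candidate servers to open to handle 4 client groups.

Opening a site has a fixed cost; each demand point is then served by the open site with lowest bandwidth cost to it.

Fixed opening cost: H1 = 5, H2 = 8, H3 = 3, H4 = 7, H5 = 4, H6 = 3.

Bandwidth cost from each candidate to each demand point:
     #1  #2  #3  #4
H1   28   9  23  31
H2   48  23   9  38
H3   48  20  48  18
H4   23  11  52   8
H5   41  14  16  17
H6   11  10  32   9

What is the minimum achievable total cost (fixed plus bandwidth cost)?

50

Open {H2, H6}: assign each demand point to its cheapest open site.
  #1→H6 11, #2→H6 10, #3→H2 9, #4→H6 9
  bandwidth cost 39, fixed 11 → total 50.
Compare {H5, H6}: bandwidth cost 46 + fixed 7 = 53.
Compare {H2, H3, H6}: bandwidth cost 39 + fixed 14 = 53.
Compare {H1, H2, H6}: bandwidth cost 38 + fixed 16 = 54.
All other subsets cost ≥ 53. Minimum total cost: 50.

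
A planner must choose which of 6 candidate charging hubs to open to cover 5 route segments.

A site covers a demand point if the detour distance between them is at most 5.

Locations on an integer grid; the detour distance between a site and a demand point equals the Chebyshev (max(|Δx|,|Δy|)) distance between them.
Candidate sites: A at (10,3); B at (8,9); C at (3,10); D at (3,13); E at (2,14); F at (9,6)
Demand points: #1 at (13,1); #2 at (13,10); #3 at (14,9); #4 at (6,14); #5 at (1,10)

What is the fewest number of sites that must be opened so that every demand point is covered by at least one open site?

2

Coverage sets (demand points within 5 of each site):
  A: {#1}
  B: {#2, #4}
  C: {#4, #5}
  D: {#4, #5}
  E: {#4, #5}
  F: {#1, #2, #3}
No single site covers all 5 demand points.
But {C, F} covers everything, so the minimum is 2.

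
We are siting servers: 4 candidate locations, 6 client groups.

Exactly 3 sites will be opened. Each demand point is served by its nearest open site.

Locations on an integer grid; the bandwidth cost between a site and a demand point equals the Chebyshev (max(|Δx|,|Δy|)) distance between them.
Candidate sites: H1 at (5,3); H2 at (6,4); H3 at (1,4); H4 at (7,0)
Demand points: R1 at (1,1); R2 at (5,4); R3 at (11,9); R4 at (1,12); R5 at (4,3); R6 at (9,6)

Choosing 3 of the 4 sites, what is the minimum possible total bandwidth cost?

21

Open {H1, H2, H3}.
  R1→H3 3, R2→H1 1, R3→H2 5, R4→H2 8, R5→H1 1, R6→H2 3  ⇒ total 21.
Compare {H1, H2, H4}: total 22.
Compare {H2, H3, H4}: total 22.
No size-3 selection does better; minimum is 21.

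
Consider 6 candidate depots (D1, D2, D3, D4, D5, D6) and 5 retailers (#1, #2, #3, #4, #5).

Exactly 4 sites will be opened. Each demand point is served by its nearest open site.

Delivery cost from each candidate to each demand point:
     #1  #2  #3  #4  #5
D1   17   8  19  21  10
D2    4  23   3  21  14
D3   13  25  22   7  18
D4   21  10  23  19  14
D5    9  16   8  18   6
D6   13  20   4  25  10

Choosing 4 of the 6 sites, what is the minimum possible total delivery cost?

28

Open {D1, D2, D3, D5}.
  #1→D2 4, #2→D1 8, #3→D2 3, #4→D3 7, #5→D5 6  ⇒ total 28.
Compare {D2, D3, D4, D5}: total 30.
Compare {D1, D2, D3, D4}: total 32.
No size-4 selection does better; minimum is 28.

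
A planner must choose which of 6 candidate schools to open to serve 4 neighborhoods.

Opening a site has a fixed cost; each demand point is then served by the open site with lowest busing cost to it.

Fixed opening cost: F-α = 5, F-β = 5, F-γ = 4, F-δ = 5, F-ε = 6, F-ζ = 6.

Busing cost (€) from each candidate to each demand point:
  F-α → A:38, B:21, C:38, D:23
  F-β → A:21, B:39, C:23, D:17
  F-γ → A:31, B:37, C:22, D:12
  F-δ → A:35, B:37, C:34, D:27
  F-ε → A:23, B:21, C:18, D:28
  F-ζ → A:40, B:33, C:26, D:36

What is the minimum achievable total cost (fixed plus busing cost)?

84

Open {F-γ, F-ε}: assign each demand point to its cheapest open site.
  A→F-ε 23, B→F-ε 21, C→F-ε 18, D→F-γ 12
  busing cost 74, fixed 10 → total 84.
Compare {F-β, F-γ, F-ε}: busing cost 72 + fixed 15 = 87.
Compare {F-β, F-ε}: busing cost 77 + fixed 11 = 88.
Compare {F-α, F-γ, F-ε}: busing cost 74 + fixed 15 = 89.
All other subsets cost ≥ 87. Minimum total cost: 84.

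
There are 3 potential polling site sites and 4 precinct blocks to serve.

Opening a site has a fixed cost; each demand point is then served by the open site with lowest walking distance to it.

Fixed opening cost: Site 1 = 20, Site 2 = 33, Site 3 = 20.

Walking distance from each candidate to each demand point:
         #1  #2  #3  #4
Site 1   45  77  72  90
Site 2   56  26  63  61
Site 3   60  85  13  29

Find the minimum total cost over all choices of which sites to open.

177

Open {Site 2, Site 3}: assign each demand point to its cheapest open site.
  #1→Site 2 56, #2→Site 2 26, #3→Site 3 13, #4→Site 3 29
  walking distance 124, fixed 53 → total 177.
Compare {Site 1, Site 2, Site 3}: walking distance 113 + fixed 73 = 186.
Compare {Site 1, Site 3}: walking distance 164 + fixed 40 = 204.
Compare {Site 3}: walking distance 187 + fixed 20 = 207.
All other subsets cost ≥ 186. Minimum total cost: 177.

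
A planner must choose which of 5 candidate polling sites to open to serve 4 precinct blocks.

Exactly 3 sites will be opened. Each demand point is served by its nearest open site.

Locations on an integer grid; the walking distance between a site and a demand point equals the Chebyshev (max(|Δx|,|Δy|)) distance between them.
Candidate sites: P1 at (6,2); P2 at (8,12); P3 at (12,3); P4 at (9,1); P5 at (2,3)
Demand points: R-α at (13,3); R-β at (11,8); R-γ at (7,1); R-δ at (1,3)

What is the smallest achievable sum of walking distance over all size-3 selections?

8

Open {P1, P3, P5}.
  R-α→P3 1, R-β→P3 5, R-γ→P1 1, R-δ→P5 1  ⇒ total 8.
Compare {P3, P4, P5}: total 9.
Compare {P1, P2, P3}: total 11.
No size-3 selection does better; minimum is 8.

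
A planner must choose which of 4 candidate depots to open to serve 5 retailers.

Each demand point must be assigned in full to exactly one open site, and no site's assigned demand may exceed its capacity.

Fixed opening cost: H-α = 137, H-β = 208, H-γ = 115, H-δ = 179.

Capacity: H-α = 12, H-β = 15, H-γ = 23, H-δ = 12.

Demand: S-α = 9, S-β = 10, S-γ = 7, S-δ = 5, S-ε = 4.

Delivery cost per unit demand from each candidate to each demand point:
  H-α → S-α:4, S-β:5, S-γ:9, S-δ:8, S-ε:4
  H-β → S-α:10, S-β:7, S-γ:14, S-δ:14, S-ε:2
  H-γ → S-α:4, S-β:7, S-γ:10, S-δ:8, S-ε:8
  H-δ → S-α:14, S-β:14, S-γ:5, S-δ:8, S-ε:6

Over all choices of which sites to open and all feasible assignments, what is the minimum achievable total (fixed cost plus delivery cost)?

Open {H-α, H-γ}; cheapest assignment that respects the capacities:
  H-α (cap 12, load 12): S-γ, S-δ — cost 7×9 + 5×8 = 103
  H-γ (cap 23, load 23): S-α, S-β, S-ε — cost 9×4 + 10×7 + 4×8 = 138
  Shipping 241, fixed 252 → total 493.
  Any other capacity-feasible assignment to {H-α, H-γ} ships for at least 241.
Compare {H-γ, H-δ}: its best feasible assignment gives total 507.
Compare {H-β, H-γ}: its best feasible assignment gives total 547.
Every other set of open sites that can feasibly serve all demand totals ≥ 507 even under its best assignment. Minimum: 493.

493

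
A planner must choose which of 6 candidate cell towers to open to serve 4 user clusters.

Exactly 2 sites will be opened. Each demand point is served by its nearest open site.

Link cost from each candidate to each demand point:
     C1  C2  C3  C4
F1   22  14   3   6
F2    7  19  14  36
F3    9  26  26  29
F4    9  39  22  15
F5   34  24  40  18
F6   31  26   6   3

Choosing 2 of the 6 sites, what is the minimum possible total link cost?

30

Open {F1, F2}.
  C1→F2 7, C2→F1 14, C3→F1 3, C4→F1 6  ⇒ total 30.
Compare {F1, F3}: total 32.
Compare {F1, F4}: total 32.
No size-2 selection does better; minimum is 30.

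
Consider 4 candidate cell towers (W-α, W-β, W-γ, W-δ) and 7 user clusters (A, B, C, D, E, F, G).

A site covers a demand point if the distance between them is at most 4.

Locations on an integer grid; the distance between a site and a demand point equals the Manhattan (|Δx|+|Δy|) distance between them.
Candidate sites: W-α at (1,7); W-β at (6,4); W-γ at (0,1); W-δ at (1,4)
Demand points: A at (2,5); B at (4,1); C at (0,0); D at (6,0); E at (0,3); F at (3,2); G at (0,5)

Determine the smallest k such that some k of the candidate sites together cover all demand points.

3

Coverage sets (demand points within 4 of each site):
  W-α: {A, G}
  W-β: {D}
  W-γ: {B, C, E, F, G}
  W-δ: {A, E, F, G}
No 2 sites suffice: every size-2 union leaves at least one demand point uncovered.
But {W-α, W-β, W-γ} covers everything, so the minimum is 3.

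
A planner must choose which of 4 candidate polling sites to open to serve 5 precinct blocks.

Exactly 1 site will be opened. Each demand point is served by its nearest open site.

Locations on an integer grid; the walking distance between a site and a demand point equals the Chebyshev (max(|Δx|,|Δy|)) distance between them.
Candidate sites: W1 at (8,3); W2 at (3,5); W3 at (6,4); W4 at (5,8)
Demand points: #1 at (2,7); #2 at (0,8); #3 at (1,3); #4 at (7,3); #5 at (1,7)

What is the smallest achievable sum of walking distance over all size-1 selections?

13

Open {W2}.
  #1→W2 2, #2→W2 3, #3→W2 2, #4→W2 4, #5→W2 2  ⇒ total 13.
Compare {W3}: total 21.
Compare {W4}: total 22.
No size-1 selection does better; minimum is 13.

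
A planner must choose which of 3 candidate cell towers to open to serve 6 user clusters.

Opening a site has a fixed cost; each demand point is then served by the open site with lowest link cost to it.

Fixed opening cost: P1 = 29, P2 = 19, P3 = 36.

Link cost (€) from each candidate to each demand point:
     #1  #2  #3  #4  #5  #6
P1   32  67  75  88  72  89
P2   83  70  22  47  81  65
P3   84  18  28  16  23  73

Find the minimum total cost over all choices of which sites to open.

255

Open {P1, P3}: assign each demand point to its cheapest open site.
  #1→P1 32, #2→P3 18, #3→P3 28, #4→P3 16, #5→P3 23, #6→P3 73
  link cost 190, fixed 65 → total 255.
Compare {P1, P2, P3}: link cost 176 + fixed 84 = 260.
Compare {P3}: link cost 242 + fixed 36 = 278.
Compare {P2, P3}: link cost 227 + fixed 55 = 282.
All other subsets cost ≥ 260. Minimum total cost: 255.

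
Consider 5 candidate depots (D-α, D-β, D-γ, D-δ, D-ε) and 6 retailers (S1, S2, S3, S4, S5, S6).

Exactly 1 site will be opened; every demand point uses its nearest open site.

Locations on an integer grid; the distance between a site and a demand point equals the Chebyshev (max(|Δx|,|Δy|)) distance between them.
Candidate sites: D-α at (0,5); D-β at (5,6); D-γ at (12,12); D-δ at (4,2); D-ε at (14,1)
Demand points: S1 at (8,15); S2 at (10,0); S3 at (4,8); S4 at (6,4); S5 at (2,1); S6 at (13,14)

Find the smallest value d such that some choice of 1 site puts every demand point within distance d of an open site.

9

Open {D-β}.
  Farthest demand point is S1 at distance 9 (to D-β); all others are ≤ 9.
With {D-γ} the worst case is 12.
With {D-α} the worst case is 13.
No size-1 selection achieves below 9.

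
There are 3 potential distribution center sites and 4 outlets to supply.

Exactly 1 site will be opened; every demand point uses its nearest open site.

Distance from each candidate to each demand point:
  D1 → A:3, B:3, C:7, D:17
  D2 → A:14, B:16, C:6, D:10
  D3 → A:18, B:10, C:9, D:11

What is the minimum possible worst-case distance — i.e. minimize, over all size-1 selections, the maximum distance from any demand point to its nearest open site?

Open {D2}.
  Farthest demand point is B at distance 16 (to D2); all others are ≤ 16.
With {D1} the worst case is 17.
With {D3} the worst case is 18.
No size-1 selection achieves below 16.

16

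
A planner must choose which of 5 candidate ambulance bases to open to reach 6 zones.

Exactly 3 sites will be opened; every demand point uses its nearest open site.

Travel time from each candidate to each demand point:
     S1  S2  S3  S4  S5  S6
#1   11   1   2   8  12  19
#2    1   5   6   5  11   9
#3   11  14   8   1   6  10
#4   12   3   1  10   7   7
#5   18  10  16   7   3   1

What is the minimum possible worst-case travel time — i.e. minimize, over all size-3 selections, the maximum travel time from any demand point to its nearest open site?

Open {#1, #2, #5}.
  Farthest demand point is S4 at travel time 5 (to #2); all others are ≤ 5.
With {#2, #4, #5} the worst case is 5.
With {#2, #3, #5} the worst case is 6.
No size-3 selection achieves below 5.

5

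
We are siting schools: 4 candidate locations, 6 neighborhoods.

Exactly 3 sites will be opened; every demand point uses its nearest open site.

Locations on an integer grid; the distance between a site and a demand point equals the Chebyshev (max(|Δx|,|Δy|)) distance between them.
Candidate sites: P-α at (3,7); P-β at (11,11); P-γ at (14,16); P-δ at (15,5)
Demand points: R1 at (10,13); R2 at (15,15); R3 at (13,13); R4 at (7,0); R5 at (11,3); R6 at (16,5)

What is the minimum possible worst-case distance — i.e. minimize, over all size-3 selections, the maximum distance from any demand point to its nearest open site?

7

Open {P-α, P-β, P-δ}.
  Farthest demand point is R4 at distance 7 (to P-α); all others are ≤ 7.
With {P-α, P-γ, P-δ} the worst case is 7.
With {P-α, P-β, P-γ} the worst case is 8.
No size-3 selection achieves below 7.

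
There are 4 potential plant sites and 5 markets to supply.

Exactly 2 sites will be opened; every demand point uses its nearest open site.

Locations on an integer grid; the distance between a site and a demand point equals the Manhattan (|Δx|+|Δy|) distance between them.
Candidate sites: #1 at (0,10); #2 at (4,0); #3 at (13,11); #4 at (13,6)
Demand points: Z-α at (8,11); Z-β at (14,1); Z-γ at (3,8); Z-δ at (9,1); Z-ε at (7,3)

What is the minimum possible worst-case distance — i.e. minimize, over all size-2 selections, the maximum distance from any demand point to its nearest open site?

9

Open {#1, #4}.
  Farthest demand point is Z-α at distance 9 (to #1); all others are ≤ 9.
With {#2, #4} the worst case is 10.
With {#1, #2} the worst case is 11.
No size-2 selection achieves below 9.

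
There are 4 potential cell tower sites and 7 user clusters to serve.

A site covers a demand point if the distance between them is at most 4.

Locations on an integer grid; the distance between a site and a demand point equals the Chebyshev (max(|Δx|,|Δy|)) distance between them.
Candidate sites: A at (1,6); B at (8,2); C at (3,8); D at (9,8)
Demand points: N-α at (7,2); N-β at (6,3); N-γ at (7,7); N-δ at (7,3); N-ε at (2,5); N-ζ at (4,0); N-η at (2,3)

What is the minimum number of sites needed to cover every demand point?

3

Coverage sets (demand points within 4 of each site):
  A: {N-ε, N-η}
  B: {N-α, N-β, N-δ, N-ζ}
  C: {N-γ, N-ε}
  D: {N-γ}
No 2 sites suffice: every size-2 union leaves at least one demand point uncovered.
But {A, B, C} covers everything, so the minimum is 3.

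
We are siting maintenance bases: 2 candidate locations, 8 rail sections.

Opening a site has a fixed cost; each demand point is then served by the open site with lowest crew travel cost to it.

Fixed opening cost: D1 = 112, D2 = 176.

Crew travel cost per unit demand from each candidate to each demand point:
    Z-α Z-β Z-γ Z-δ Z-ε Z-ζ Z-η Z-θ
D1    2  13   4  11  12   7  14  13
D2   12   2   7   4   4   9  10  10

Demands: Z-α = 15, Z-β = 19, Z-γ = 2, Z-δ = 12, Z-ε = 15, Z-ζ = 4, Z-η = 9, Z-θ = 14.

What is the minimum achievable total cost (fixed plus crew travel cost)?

Open {D1, D2}: assign each demand point to its cheapest open site.
  Z-α→D1 15×2=30, Z-β→D2 19×2=38, Z-γ→D1 2×4=8, Z-δ→D2 12×4=48, Z-ε→D2 15×4=60, Z-ζ→D1 4×7=28, Z-η→D2 9×10=90, Z-θ→D2 14×10=140
  crew travel cost 442, fixed 288 → total 730.
Compare {D2}: crew travel cost 606 + fixed 176 = 782.
Compare {D1}: crew travel cost 933 + fixed 112 = 1045.

730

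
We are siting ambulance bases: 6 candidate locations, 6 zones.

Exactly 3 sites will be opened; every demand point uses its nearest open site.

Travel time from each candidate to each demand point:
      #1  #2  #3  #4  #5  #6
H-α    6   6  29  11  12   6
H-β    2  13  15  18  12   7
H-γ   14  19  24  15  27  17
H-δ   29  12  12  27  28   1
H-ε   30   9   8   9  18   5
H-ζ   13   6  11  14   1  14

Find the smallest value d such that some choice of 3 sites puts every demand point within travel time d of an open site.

9

Open {H-α, H-ε, H-ζ}.
  Farthest demand point is #4 at travel time 9 (to H-ε); all others are ≤ 9.
With {H-β, H-ε, H-ζ} the worst case is 9.
With {H-α, H-β, H-ζ} the worst case is 11.
No size-3 selection achieves below 9.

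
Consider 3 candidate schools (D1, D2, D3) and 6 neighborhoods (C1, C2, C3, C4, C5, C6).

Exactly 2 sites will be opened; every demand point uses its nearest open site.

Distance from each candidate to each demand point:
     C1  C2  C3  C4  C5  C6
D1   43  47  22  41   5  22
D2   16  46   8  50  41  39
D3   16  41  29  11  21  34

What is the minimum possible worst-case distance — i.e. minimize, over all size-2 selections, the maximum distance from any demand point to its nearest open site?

41

Open {D1, D3}.
  Farthest demand point is C2 at distance 41 (to D3); all others are ≤ 41.
With {D2, D3} the worst case is 41.
With {D1, D2} the worst case is 46.
No size-2 selection achieves below 41.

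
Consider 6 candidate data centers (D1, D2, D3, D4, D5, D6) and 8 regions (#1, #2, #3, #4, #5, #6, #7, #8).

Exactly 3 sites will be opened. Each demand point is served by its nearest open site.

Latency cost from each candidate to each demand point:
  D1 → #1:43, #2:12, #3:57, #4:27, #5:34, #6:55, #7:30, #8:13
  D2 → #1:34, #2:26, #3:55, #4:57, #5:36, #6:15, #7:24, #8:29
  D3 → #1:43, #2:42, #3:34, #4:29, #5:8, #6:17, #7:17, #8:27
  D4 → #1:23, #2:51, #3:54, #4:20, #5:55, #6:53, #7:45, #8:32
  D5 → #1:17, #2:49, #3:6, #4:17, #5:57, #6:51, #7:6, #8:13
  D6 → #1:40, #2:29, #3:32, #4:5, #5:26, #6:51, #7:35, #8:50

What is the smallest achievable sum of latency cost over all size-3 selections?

96

Open {D1, D3, D5}.
  #1→D5 17, #2→D1 12, #3→D5 6, #4→D5 17, #5→D3 8, #6→D3 17, #7→D5 6, #8→D1 13  ⇒ total 96.
Compare {D3, D5, D6}: total 101.
Compare {D2, D3, D5}: total 108.
No size-3 selection does better; minimum is 96.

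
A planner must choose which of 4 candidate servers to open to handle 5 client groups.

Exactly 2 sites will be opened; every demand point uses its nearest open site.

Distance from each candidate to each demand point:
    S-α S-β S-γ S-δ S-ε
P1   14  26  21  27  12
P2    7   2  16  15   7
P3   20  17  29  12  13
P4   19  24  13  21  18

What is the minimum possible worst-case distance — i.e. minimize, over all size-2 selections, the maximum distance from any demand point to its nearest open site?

Open {P2, P4}.
  Farthest demand point is S-δ at distance 15 (to P2); all others are ≤ 15.
With {P1, P2} the worst case is 16.
With {P2, P3} the worst case is 16.
No size-2 selection achieves below 15.

15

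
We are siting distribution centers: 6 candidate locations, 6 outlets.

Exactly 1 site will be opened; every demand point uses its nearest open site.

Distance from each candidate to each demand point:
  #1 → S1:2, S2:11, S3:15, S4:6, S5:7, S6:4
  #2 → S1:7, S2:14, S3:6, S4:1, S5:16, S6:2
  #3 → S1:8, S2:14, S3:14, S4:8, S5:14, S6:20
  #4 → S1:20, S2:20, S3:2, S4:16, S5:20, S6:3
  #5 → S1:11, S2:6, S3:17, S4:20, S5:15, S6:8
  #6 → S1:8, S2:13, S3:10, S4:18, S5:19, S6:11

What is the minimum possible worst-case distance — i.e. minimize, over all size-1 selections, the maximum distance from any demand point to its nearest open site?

15

Open {#1}.
  Farthest demand point is S3 at distance 15 (to #1); all others are ≤ 15.
With {#2} the worst case is 16.
With {#6} the worst case is 19.
No size-1 selection achieves below 15.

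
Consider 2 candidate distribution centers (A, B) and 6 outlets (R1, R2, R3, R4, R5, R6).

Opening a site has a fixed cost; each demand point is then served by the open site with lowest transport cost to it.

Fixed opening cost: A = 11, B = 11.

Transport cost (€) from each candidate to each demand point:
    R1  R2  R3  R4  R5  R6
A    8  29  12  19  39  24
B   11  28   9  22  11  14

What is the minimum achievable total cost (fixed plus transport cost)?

Open {B}: assign each demand point to its cheapest open site.
  R1→B 11, R2→B 28, R3→B 9, R4→B 22, R5→B 11, R6→B 14
  transport cost 95, fixed 11 → total 106.
Compare {A, B}: transport cost 89 + fixed 22 = 111.
Compare {A}: transport cost 131 + fixed 11 = 142.

106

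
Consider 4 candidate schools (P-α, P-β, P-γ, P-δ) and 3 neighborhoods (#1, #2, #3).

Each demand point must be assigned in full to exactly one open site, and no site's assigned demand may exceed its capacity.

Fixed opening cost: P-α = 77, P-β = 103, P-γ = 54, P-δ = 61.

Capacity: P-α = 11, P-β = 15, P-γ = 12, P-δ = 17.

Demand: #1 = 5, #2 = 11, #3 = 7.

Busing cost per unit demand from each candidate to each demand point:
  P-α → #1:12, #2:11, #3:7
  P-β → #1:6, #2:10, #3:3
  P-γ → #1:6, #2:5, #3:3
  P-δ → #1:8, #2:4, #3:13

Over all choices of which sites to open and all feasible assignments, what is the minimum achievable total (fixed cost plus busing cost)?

Open {P-γ, P-δ}; cheapest assignment that respects the capacities:
  P-γ (cap 12, load 12): #1, #3 — cost 5×6 + 7×3 = 51
  P-δ (cap 17, load 11): #2 — cost 11×4 = 44
  Shipping 95, fixed 115 → total 210.
  Any other capacity-feasible assignment to {P-γ, P-δ} ships for at least 95.
Compare {P-β, P-δ}: its best feasible assignment gives total 259.
Compare {P-β, P-γ}: its best feasible assignment gives total 263.
Every other set of open sites that can feasibly serve all demand totals ≥ 259 even under its best assignment. Minimum: 210.

210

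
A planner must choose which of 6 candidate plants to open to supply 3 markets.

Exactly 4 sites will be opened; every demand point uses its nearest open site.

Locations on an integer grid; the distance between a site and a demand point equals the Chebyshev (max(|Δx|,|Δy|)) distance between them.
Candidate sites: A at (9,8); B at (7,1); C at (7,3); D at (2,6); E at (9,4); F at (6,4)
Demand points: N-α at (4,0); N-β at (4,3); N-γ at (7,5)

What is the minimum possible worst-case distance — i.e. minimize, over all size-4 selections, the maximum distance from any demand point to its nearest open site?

Open {A, B, C, D}.
  Farthest demand point is N-α at distance 3 (to B); all others are ≤ 3.
With {A, B, C, E} the worst case is 3.
With {A, B, C, F} the worst case is 3.
No size-4 selection achieves below 3.

3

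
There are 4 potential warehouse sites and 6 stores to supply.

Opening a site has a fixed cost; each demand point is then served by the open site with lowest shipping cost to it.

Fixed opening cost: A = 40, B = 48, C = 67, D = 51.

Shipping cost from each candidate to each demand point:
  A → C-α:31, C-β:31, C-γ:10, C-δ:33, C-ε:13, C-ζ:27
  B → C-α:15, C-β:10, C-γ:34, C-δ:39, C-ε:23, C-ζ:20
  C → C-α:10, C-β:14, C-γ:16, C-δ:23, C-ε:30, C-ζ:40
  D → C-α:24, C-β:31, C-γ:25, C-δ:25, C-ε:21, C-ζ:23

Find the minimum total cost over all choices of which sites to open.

185

Open {A}: assign each demand point to its cheapest open site.
  C-α→A 31, C-β→A 31, C-γ→A 10, C-δ→A 33, C-ε→A 13, C-ζ→A 27
  shipping cost 145, fixed 40 → total 185.
Compare {B}: shipping cost 141 + fixed 48 = 189.
Compare {A, B}: shipping cost 101 + fixed 88 = 189.
Compare {C}: shipping cost 133 + fixed 67 = 200.
All other subsets cost ≥ 189. Minimum total cost: 185.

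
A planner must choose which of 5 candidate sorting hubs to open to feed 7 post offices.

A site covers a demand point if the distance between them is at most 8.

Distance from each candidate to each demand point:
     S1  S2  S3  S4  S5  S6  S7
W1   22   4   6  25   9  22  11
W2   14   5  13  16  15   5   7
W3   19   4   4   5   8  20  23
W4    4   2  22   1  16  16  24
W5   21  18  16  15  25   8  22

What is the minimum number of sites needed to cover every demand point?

3

Coverage sets (demand points within 8 of each site):
  W1: {S2, S3}
  W2: {S2, S6, S7}
  W3: {S2, S3, S4, S5}
  W4: {S1, S2, S4}
  W5: {S6}
No 2 sites suffice: every size-2 union leaves at least one demand point uncovered.
But {W2, W3, W4} covers everything, so the minimum is 3.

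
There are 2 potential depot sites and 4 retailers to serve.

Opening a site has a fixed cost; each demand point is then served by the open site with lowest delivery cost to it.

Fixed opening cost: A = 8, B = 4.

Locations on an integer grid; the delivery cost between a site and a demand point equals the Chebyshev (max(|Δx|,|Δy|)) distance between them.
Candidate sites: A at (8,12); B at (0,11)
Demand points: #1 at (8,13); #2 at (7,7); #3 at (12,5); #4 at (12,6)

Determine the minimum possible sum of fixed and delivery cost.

27

Open {A}: assign each demand point to its cheapest open site.
  #1→A 1, #2→A 5, #3→A 7, #4→A 6
  delivery cost 19, fixed 8 → total 27.
Compare {A, B}: delivery cost 19 + fixed 12 = 31.
Compare {B}: delivery cost 39 + fixed 4 = 43.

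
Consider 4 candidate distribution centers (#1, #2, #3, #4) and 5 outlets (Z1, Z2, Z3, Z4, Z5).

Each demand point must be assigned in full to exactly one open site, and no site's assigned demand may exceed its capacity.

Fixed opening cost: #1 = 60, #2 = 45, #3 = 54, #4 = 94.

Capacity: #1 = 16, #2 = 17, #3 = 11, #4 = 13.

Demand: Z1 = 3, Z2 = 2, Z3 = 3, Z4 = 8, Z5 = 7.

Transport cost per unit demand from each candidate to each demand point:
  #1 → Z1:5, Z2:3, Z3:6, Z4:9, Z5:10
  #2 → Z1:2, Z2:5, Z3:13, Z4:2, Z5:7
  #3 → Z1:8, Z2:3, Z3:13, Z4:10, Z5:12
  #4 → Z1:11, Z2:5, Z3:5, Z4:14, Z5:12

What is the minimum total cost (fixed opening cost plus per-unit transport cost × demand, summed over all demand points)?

Open {#1, #2}; cheapest assignment that respects the capacities:
  #1 (cap 16, load 8): Z1, Z2, Z3 — cost 3×5 + 2×3 + 3×6 = 39
  #2 (cap 17, load 15): Z4, Z5 — cost 8×2 + 7×7 = 65
  Shipping 104, fixed 105 → total 209.
  Any other capacity-feasible assignment to {#1, #2} ships for at least 104.
Compare {#2, #3}: its best feasible assignment gives total 233.
Compare {#2, #4}: its best feasible assignment gives total 262.
Every other set of open sites that can feasibly serve all demand totals ≥ 233 even under its best assignment. Minimum: 209.

209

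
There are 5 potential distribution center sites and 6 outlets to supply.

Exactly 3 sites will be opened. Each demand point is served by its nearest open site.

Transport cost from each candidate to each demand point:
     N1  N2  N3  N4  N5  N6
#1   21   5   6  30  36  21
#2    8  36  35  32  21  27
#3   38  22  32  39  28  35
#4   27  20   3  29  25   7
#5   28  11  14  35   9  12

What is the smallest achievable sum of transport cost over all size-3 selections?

67

Open {#2, #4, #5}.
  N1→#2 8, N2→#5 11, N3→#4 3, N4→#4 29, N5→#5 9, N6→#4 7  ⇒ total 67.
Compare {#1, #2, #5}: total 70.
Compare {#1, #2, #4}: total 73.
No size-3 selection does better; minimum is 67.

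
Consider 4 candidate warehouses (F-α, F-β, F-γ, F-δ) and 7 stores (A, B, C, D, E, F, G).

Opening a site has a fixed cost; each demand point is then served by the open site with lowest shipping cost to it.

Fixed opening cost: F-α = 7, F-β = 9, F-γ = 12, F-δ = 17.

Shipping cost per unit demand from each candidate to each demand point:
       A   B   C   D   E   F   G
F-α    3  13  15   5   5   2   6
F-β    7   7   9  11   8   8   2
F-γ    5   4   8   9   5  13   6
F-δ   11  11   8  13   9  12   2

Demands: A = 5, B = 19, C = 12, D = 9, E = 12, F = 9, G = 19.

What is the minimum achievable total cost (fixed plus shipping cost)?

376

Open {F-α, F-β, F-γ}: assign each demand point to its cheapest open site.
  A→F-α 5×3=15, B→F-γ 19×4=76, C→F-γ 12×8=96, D→F-α 9×5=45, E→F-α 12×5=60, F→F-α 9×2=18, G→F-β 19×2=38
  shipping cost 348, fixed 28 → total 376.
Compare {F-α, F-γ, F-δ}: shipping cost 348 + fixed 36 = 384.
Compare {F-α, F-β, F-γ, F-δ}: shipping cost 348 + fixed 45 = 393.
Compare {F-α, F-β}: shipping cost 417 + fixed 16 = 433.
All other subsets cost ≥ 384. Minimum total cost: 376.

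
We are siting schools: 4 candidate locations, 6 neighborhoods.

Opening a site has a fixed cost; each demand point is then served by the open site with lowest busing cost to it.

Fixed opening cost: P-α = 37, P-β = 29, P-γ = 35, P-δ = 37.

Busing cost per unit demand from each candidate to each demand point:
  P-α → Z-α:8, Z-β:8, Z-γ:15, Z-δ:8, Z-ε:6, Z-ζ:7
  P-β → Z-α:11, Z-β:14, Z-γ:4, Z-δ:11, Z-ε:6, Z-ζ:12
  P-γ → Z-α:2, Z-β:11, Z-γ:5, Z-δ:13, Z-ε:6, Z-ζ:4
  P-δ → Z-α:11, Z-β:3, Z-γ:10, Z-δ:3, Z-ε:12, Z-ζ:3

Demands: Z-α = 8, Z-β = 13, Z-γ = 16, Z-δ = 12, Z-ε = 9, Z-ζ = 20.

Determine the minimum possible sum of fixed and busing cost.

Open {P-γ, P-δ}: assign each demand point to its cheapest open site.
  Z-α→P-γ 8×2=16, Z-β→P-δ 13×3=39, Z-γ→P-γ 16×5=80, Z-δ→P-δ 12×3=36, Z-ε→P-γ 9×6=54, Z-ζ→P-δ 20×3=60
  busing cost 285, fixed 72 → total 357.
Compare {P-β, P-γ, P-δ}: busing cost 269 + fixed 101 = 370.
Compare {P-α, P-γ, P-δ}: busing cost 285 + fixed 109 = 394.
Compare {P-β, P-δ}: busing cost 341 + fixed 66 = 407.
All other subsets cost ≥ 370. Minimum total cost: 357.

357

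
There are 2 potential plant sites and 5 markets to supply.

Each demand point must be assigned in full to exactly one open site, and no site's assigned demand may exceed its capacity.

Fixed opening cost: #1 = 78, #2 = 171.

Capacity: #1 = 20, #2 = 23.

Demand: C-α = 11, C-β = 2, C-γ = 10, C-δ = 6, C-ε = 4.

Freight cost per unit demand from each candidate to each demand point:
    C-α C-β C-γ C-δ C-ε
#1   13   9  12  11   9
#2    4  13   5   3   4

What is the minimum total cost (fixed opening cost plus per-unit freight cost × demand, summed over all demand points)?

463

Open {#1, #2}; cheapest assignment that respects the capacities:
  #1 (cap 20, load 12): C-β, C-δ, C-ε — cost 2×9 + 6×11 + 4×9 = 120
  #2 (cap 23, load 21): C-α, C-γ — cost 11×4 + 10×5 = 94
  Shipping 214, fixed 249 → total 463.
  Any other capacity-feasible assignment to {#1, #2} ships for at least 214.
Total demand is 33 and no other set of sites has combined capacity ≥ 33, so {#1, #2} is the only feasible choice of open sites. Minimum: 463.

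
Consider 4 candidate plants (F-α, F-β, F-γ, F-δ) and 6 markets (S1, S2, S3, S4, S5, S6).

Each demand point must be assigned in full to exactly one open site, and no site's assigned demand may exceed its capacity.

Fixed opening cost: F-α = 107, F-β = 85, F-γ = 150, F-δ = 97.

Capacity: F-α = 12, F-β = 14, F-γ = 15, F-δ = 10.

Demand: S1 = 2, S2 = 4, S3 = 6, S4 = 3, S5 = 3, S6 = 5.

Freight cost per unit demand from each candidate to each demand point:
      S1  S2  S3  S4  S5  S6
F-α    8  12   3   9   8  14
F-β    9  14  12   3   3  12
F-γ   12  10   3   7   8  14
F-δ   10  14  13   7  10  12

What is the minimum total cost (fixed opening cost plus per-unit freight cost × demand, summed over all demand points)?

Open {F-α, F-β}; cheapest assignment that respects the capacities:
  F-α (cap 12, load 12): S1, S2, S3 — cost 2×8 + 4×12 + 6×3 = 82
  F-β (cap 14, load 11): S4, S5, S6 — cost 3×3 + 3×3 + 5×12 = 78
  Shipping 160, fixed 192 → total 352.
  Any other capacity-feasible assignment to {F-α, F-β} ships for at least 160.
Compare {F-β, F-γ}: its best feasible assignment gives total 389.
Compare {F-β, F-δ}: its best feasible assignment gives total 406.
Every other set of open sites that can feasibly serve all demand totals ≥ 389 even under its best assignment. Minimum: 352.

352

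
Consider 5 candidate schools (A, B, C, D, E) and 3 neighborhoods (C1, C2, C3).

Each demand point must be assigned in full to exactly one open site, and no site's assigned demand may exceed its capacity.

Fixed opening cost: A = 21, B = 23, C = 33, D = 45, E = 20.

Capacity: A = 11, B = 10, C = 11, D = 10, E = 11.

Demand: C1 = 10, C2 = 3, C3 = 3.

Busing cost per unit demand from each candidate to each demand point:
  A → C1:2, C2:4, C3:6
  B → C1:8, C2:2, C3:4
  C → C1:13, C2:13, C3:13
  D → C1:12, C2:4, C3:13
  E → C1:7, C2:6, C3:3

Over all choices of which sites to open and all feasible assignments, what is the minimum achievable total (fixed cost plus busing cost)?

82

Open {A, B}; cheapest assignment that respects the capacities:
  A (cap 11, load 10): C1 — cost 10×2 = 20
  B (cap 10, load 6): C2, C3 — cost 3×2 + 3×4 = 18
  Shipping 38, fixed 44 → total 82.
  Any other capacity-feasible assignment to {A, B} ships for at least 38.
Compare {A, E}: its best feasible assignment gives total 88.
Compare {A, B, E}: its best feasible assignment gives total 99.
Every other set of open sites that can feasibly serve all demand totals ≥ 88 even under its best assignment. Minimum: 82.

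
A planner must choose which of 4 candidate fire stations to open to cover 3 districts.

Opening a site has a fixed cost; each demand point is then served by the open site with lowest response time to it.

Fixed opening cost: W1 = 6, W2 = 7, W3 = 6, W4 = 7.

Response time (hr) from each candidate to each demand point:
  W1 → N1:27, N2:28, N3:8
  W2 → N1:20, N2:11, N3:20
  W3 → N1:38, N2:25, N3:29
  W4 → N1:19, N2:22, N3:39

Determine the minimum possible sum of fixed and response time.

Open {W1, W2}: assign each demand point to its cheapest open site.
  N1→W2 20, N2→W2 11, N3→W1 8
  response time 39, fixed 13 → total 52.
Compare {W2}: response time 51 + fixed 7 = 58.
Compare {W1, W2, W3}: response time 39 + fixed 19 = 58.
Compare {W1, W2, W4}: response time 38 + fixed 20 = 58.
All other subsets cost ≥ 58. Minimum total cost: 52.

52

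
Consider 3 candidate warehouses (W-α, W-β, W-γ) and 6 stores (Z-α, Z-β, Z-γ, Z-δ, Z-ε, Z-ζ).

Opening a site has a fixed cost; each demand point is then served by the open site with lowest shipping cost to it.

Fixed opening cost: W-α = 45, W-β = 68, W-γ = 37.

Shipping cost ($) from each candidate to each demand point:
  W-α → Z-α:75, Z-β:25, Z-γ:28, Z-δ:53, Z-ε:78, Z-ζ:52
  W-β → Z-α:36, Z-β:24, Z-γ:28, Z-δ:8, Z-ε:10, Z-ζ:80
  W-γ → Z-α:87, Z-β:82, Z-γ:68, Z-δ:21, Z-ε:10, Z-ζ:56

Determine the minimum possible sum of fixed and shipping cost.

Open {W-β}: assign each demand point to its cheapest open site.
  Z-α→W-β 36, Z-β→W-β 24, Z-γ→W-β 28, Z-δ→W-β 8, Z-ε→W-β 10, Z-ζ→W-β 80
  shipping cost 186, fixed 68 → total 254.
Compare {W-β, W-γ}: shipping cost 162 + fixed 105 = 267.
Compare {W-α, W-β}: shipping cost 158 + fixed 113 = 271.
Compare {W-α, W-γ}: shipping cost 211 + fixed 82 = 293.
All other subsets cost ≥ 267. Minimum total cost: 254.

254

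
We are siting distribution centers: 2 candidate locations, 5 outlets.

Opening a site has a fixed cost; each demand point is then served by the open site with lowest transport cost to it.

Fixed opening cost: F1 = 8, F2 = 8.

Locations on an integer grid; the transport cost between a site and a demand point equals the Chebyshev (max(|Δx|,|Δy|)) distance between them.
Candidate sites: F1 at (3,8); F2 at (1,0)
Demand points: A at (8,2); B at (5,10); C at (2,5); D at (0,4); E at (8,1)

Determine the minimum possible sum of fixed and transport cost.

30

Open {F1}: assign each demand point to its cheapest open site.
  A→F1 6, B→F1 2, C→F1 3, D→F1 4, E→F1 7
  transport cost 22, fixed 8 → total 30.
Compare {F1, F2}: transport cost 22 + fixed 16 = 38.
Compare {F2}: transport cost 33 + fixed 8 = 41.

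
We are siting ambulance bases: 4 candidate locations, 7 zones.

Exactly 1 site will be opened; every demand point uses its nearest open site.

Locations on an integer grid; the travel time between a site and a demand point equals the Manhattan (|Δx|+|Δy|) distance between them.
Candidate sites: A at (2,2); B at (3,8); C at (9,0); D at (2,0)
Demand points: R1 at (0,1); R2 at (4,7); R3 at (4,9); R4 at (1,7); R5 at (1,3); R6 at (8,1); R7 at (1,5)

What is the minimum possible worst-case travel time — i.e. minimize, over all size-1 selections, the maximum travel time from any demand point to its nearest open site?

9

Open {A}.
  Farthest demand point is R3 at travel time 9 (to A); all others are ≤ 9.
With {D} the worst case is 11.
With {B} the worst case is 12.
No size-1 selection achieves below 9.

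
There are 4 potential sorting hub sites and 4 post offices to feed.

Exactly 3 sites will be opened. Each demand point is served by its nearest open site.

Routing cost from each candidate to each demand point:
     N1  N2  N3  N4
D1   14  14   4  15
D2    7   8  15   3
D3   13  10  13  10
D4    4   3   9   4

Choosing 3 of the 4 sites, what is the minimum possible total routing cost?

Open {D1, D2, D4}.
  N1→D4 4, N2→D4 3, N3→D1 4, N4→D2 3  ⇒ total 14.
Compare {D1, D3, D4}: total 15.
Compare {D2, D3, D4}: total 19.
No size-3 selection does better; minimum is 14.

14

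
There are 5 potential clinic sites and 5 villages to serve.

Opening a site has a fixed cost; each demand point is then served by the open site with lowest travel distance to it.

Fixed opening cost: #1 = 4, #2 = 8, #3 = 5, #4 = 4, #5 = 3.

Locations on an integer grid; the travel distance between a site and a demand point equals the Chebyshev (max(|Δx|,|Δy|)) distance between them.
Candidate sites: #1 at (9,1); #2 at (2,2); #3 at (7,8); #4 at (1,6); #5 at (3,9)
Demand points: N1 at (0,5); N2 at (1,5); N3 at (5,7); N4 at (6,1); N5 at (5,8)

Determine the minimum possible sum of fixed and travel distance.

Open {#4, #5}: assign each demand point to its cheapest open site.
  N1→#4 1, N2→#4 1, N3→#5 2, N4→#4 5, N5→#5 2
  travel distance 11, fixed 7 → total 18.
Compare {#4}: travel distance 15 + fixed 4 = 19.
Compare {#3, #4}: travel distance 11 + fixed 9 = 20.
Compare {#1, #4, #5}: travel distance 9 + fixed 11 = 20.
All other subsets cost ≥ 19. Minimum total cost: 18.

18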